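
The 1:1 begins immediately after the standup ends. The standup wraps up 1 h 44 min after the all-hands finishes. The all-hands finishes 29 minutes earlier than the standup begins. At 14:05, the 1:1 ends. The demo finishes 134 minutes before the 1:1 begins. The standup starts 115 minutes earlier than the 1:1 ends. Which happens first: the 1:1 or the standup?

The standup starts at 14:05 − 115 min = 12:10.
The all-hands ends at 12:10 − 29 min = 11:41.
The standup ends at 11:41 + 104 min = 13:25.
So the 1:1 starts at 13:25.
The 1:1 starts at 13:25 and the standup starts at 12:10, so the standup is first.

the standup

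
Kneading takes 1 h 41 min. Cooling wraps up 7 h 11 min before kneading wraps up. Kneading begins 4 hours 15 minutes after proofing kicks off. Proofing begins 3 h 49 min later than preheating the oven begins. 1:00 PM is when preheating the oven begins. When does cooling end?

Proofing starts at 1:00 PM + 229 min = 4:49 PM.
Kneading starts at 4:49 PM + 255 min = 9:04 PM.
Kneading ends at 9:04 PM + 101 min = 10:45 PM.
Cooling ends at 10:45 PM − 431 min = 3:34 PM.

3:34 PM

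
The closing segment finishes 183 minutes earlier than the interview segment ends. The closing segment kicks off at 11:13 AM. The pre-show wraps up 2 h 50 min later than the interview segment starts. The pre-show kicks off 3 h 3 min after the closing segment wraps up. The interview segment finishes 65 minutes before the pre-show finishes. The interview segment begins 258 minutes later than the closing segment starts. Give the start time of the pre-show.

The interview segment starts at 11:13 AM + 258 min = 3:31 PM.
The pre-show ends at 3:31 PM + 170 min = 6:21 PM.
The interview segment ends at 6:21 PM − 65 min = 5:16 PM.
The closing segment ends at 5:16 PM − 183 min = 2:13 PM.
The pre-show starts at 2:13 PM + 183 min = 5:16 PM.

5:16 PM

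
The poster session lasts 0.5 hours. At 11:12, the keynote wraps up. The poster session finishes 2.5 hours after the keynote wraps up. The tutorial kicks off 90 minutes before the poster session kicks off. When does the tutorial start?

The poster session ends at 11:12 + 150 min = 13:42.
The poster session starts at 13:42 − 30 min = 13:12.
The tutorial starts at 13:12 − 90 min = 11:42.

11:42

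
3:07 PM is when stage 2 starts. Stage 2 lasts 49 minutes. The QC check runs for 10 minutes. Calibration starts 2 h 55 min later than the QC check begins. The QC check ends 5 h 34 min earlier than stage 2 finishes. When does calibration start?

1:07 PM

Stage 2 ends at 3:07 PM + 49 min = 3:56 PM.
The QC check ends at 3:56 PM − 334 min = 10:22 AM.
The QC check starts at 10:22 AM − 10 min = 10:12 AM.
Calibration starts at 10:12 AM + 175 min = 1:07 PM.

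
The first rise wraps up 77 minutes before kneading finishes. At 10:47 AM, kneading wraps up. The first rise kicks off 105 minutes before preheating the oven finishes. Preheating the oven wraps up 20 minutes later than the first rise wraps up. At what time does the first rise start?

8:05 AM

The first rise ends at 10:47 AM − 77 min = 9:30 AM.
Preheating the oven ends at 9:30 AM + 20 min = 9:50 AM.
The first rise starts at 9:50 AM − 105 min = 8:05 AM.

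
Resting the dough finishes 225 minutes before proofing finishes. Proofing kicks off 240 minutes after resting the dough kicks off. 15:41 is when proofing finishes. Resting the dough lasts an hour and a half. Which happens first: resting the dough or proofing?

resting the dough

Resting the dough ends at 15:41 − 225 min = 11:56.
Resting the dough starts at 11:56 − 90 min = 10:26.
Proofing starts at 10:26 + 240 min = 14:26.
Resting the dough starts at 10:26 and proofing starts at 14:26, so resting the dough is first.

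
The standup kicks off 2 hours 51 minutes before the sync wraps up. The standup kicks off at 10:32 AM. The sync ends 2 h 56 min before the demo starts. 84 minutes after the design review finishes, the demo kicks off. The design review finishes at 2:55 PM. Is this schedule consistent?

The demo starts at 2:55 PM + 84 min = 4:19 PM.
The sync ends at 4:19 PM − 176 min = 1:23 PM.
The standup starts at 1:23 PM − 171 min = 10:32 AM.
That matches the stated 10:32 AM, so the schedule is consistent.

Yes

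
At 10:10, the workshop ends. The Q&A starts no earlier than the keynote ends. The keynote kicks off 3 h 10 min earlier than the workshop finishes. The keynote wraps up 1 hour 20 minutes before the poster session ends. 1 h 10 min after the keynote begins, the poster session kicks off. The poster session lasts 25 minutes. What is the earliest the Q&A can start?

07:15

The keynote starts at 10:10 − 190 min = 07:00.
The poster session starts at 07:00 + 70 min = 08:10.
The poster session ends at 08:10 + 25 min = 08:35.
The keynote ends at 08:35 − 80 min = 07:15.
The Q&A is bounded by the keynote, so the earliest it can start is 07:15.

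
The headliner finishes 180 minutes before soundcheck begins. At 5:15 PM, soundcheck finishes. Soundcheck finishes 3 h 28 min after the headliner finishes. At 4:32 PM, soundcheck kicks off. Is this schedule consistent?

The headliner ends at 4:32 PM − 180 min = 1:32 PM.
Soundcheck ends at 1:32 PM + 208 min = 5:00 PM.
But soundcheck is also said to end at 5:15 PM — a 15-minute conflict.

No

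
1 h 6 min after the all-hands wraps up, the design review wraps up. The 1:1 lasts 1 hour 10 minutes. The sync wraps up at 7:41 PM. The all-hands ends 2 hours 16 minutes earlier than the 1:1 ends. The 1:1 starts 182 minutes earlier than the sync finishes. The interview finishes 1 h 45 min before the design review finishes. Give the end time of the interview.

The 1:1 starts at 7:41 PM − 182 min = 4:39 PM.
The 1:1 ends at 4:39 PM + 70 min = 5:49 PM.
The all-hands ends at 5:49 PM − 136 min = 3:33 PM.
The design review ends at 3:33 PM + 66 min = 4:39 PM.
The interview ends at 4:39 PM − 105 min = 2:54 PM.

2:54 PM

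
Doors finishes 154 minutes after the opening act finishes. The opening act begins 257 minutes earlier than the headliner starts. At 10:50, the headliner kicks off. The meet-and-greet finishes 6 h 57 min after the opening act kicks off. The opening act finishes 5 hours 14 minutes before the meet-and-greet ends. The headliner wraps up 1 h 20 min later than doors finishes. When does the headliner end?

12:10

The opening act starts at 10:50 − 257 min = 06:33.
The meet-and-greet ends at 06:33 + 417 min = 13:30.
The opening act ends at 13:30 − 314 min = 08:16.
Doors ends at 08:16 + 154 min = 10:50.
The headliner ends at 10:50 + 80 min = 12:10.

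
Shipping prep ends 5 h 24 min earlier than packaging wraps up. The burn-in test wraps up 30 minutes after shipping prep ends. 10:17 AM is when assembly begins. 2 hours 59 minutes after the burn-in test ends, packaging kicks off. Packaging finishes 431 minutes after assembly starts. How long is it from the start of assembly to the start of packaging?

5 h 16 min

Packaging ends at 10:17 AM + 431 min = 5:28 PM.
Shipping prep ends at 5:28 PM − 324 min = 12:04 PM.
The burn-in test ends at 12:04 PM + 30 min = 12:34 PM.
Packaging starts at 12:34 PM + 179 min = 3:33 PM.
From 10:17 AM to 3:33 PM is 5 h 16 min.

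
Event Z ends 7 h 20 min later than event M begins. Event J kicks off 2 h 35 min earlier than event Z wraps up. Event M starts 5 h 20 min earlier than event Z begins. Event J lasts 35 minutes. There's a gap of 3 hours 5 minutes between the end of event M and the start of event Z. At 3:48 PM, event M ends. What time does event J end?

Event Z starts at 3:48 PM + 185 min = 6:53 PM.
Event M starts at 6:53 PM − 320 min = 1:33 PM.
Event Z ends at 1:33 PM + 440 min = 8:53 PM.
Event J starts at 8:53 PM − 155 min = 6:18 PM.
Event J ends at 6:18 PM + 35 min = 6:53 PM.

6:53 PM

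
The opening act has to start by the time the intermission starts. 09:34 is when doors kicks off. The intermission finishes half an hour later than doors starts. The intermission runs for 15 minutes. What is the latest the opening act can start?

The intermission ends at 09:34 + 30 min = 10:04.
The intermission starts at 10:04 − 15 min = 09:49.
The opening act is bounded by the intermission, so the latest it can start is 09:49.

09:49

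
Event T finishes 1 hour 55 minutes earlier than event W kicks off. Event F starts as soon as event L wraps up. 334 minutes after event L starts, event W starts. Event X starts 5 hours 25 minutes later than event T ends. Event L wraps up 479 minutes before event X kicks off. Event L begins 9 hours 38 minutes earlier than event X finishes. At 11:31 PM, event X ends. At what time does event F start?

2:58 PM

Event L starts at 11:31 PM − 578 min = 1:53 PM.
Event W starts at 1:53 PM + 334 min = 7:27 PM.
Event T ends at 7:27 PM − 115 min = 5:32 PM.
Event X starts at 5:32 PM + 325 min = 10:57 PM.
Event L ends at 10:57 PM − 479 min = 2:58 PM.
So event F starts at 2:58 PM.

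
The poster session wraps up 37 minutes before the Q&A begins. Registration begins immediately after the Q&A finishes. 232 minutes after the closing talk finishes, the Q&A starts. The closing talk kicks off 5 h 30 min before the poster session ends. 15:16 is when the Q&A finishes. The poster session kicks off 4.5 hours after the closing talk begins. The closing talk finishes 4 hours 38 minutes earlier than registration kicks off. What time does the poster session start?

Registration starts at 15:16.
The closing talk ends at 15:16 − 278 min = 10:38.
The Q&A starts at 10:38 + 232 min = 14:30.
The poster session ends at 14:30 − 37 min = 13:53.
The closing talk starts at 13:53 − 330 min = 08:23.
The poster session starts at 08:23 + 270 min = 12:53.

12:53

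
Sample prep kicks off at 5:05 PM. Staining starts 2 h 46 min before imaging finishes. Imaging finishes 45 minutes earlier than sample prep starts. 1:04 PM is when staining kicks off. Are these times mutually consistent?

Imaging ends at 5:05 PM − 45 min = 4:20 PM.
Staining starts at 4:20 PM − 166 min = 1:34 PM.
But staining is also said to start at 1:04 PM — a 30-minute conflict.

No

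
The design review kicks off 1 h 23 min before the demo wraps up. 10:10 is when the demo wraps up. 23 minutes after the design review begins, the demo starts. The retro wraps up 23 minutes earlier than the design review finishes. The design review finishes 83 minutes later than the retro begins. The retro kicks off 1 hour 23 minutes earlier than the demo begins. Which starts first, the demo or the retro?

the retro

The design review starts at 10:10 − 83 min = 08:47.
The demo starts at 08:47 + 23 min = 09:10.
The retro starts at 09:10 − 83 min = 07:47.
The demo starts at 09:10 and the retro starts at 07:47, so the retro is first.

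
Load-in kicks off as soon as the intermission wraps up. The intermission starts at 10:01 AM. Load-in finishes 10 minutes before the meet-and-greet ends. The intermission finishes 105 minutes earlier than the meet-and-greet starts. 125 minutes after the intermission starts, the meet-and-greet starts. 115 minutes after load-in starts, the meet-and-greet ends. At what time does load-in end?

12:06 PM

The meet-and-greet starts at 10:01 AM + 125 min = 12:06 PM.
The intermission ends at 12:06 PM − 105 min = 10:21 AM.
So load-in starts at 10:21 AM.
The meet-and-greet ends at 10:21 AM + 115 min = 12:16 PM.
Load-in ends at 12:16 PM − 10 min = 12:06 PM.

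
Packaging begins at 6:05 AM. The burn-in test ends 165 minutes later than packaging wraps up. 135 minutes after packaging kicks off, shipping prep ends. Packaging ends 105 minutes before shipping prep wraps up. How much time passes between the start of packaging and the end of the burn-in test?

Shipping prep ends at 6:05 AM + 135 min = 8:20 AM.
Packaging ends at 8:20 AM − 105 min = 6:35 AM.
The burn-in test ends at 6:35 AM + 165 min = 9:20 AM.
From 6:05 AM to 9:20 AM is 3 h 15 min.

3 h 15 min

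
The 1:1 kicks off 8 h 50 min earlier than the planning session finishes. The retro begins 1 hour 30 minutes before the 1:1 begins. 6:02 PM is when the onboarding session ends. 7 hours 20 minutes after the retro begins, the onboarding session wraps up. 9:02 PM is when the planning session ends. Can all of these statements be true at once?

The 1:1 starts at 9:02 PM − 530 min = 12:12 PM.
The retro starts at 12:12 PM − 90 min = 10:42 AM.
The onboarding session ends at 10:42 AM + 440 min = 6:02 PM.
That matches the stated 6:02 PM, so the schedule is consistent.

Yes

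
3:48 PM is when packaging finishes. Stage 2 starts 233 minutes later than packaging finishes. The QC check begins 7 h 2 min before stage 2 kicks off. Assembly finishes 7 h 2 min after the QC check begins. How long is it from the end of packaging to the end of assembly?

Stage 2 starts at 3:48 PM + 233 min = 7:41 PM.
The QC check starts at 7:41 PM − 422 min = 12:39 PM.
Assembly ends at 12:39 PM + 422 min = 7:41 PM.
From 3:48 PM to 7:41 PM is 3 hours 53 minutes.

3 hours 53 minutes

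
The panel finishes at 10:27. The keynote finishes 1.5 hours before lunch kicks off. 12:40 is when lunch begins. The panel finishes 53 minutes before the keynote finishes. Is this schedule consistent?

The keynote ends at 12:40 − 90 min = 11:10.
The panel ends at 11:10 − 53 min = 10:17.
But the panel is also said to end at 10:27 — a 10-minute conflict.

No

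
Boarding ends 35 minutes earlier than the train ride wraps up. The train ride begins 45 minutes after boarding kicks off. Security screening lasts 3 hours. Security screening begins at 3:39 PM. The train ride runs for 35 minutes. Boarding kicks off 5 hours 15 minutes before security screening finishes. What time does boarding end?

2:09 PM

Security screening ends at 3:39 PM + 180 min = 6:39 PM.
Boarding starts at 6:39 PM − 315 min = 1:24 PM.
The train ride starts at 1:24 PM + 45 min = 2:09 PM.
The train ride ends at 2:09 PM + 35 min = 2:44 PM.
Boarding ends at 2:44 PM − 35 min = 2:09 PM.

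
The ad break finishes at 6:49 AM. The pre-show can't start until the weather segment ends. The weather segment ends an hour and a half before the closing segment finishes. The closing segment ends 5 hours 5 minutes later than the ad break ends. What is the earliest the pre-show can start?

The closing segment ends at 6:49 AM + 305 min = 11:54 AM.
The weather segment ends at 11:54 AM − 90 min = 10:24 AM.
The pre-show is bounded by the weather segment, so the earliest it can start is 10:24 AM.

10:24 AM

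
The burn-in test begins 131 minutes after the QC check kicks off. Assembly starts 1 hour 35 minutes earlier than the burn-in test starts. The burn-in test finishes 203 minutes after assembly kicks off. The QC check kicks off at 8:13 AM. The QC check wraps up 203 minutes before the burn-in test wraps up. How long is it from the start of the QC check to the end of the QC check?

The burn-in test starts at 8:13 AM + 131 min = 10:24 AM.
Assembly starts at 10:24 AM − 95 min = 8:49 AM.
The burn-in test ends at 8:49 AM + 203 min = 12:12 PM.
The QC check ends at 12:12 PM − 203 min = 8:49 AM.
From 8:13 AM to 8:49 AM is 36 minutes.

36 minutes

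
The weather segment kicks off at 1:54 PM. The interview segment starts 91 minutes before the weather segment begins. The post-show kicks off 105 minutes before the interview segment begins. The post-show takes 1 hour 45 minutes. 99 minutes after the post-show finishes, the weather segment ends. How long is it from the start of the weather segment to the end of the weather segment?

8 minutes

The interview segment starts at 1:54 PM − 91 min = 12:23 PM.
The post-show starts at 12:23 PM − 105 min = 10:38 AM.
The post-show ends at 10:38 AM + 105 min = 12:23 PM.
The weather segment ends at 12:23 PM + 99 min = 2:02 PM.
From 1:54 PM to 2:02 PM is 8 minutes.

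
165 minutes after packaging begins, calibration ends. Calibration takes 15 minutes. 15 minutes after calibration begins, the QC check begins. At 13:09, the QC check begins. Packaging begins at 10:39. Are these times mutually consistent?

No

Calibration ends at 10:39 + 165 min = 13:24.
Calibration starts at 13:24 − 15 min = 13:09.
The QC check starts at 13:09 + 15 min = 13:24.
But the QC check is also said to start at 13:09 — a 15-minute conflict.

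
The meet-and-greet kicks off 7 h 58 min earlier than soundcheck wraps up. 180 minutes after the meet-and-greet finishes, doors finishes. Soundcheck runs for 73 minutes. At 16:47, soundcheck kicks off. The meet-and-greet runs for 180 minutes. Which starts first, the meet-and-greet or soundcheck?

Soundcheck ends at 16:47 + 73 min = 18:00.
The meet-and-greet starts at 18:00 − 478 min = 10:02.
The meet-and-greet starts at 10:02 and soundcheck starts at 16:47, so the meet-and-greet is first.

the meet-and-greet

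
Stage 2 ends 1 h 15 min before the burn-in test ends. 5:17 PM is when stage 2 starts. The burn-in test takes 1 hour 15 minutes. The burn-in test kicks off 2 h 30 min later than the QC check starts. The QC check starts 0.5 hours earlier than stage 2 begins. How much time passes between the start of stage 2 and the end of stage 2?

The QC check starts at 5:17 PM − 30 min = 4:47 PM.
The burn-in test starts at 4:47 PM + 150 min = 7:17 PM.
The burn-in test ends at 7:17 PM + 75 min = 8:32 PM.
Stage 2 ends at 8:32 PM − 75 min = 7:17 PM.
From 5:17 PM to 7:17 PM is two hours.

two hours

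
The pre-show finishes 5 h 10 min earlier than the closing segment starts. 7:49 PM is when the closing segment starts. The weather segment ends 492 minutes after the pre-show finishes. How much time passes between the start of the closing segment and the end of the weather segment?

182 minutes

The pre-show ends at 7:49 PM − 310 min = 2:39 PM.
The weather segment ends at 2:39 PM + 492 min = 10:51 PM.
From 7:49 PM to 10:51 PM is 182 minutes.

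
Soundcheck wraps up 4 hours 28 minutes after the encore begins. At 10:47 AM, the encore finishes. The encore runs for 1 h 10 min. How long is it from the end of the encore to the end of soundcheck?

198 minutes

The encore starts at 10:47 AM − 70 min = 9:37 AM.
Soundcheck ends at 9:37 AM + 268 min = 2:05 PM.
From 10:47 AM to 2:05 PM is 198 minutes.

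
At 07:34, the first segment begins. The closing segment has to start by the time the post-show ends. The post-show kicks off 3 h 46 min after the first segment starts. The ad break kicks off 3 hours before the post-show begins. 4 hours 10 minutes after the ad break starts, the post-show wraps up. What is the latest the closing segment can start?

12:30

The post-show starts at 07:34 + 226 min = 11:20.
The ad break starts at 11:20 − 180 min = 08:20.
The post-show ends at 08:20 + 250 min = 12:30.
The closing segment is bounded by the post-show, so the latest it can start is 12:30.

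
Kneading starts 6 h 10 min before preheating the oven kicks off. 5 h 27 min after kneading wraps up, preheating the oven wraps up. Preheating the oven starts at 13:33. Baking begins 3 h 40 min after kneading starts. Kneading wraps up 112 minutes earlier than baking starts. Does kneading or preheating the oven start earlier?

Kneading starts at 13:33 − 370 min = 07:23.
Kneading starts at 07:23 and preheating the oven starts at 13:33, so kneading is first.

kneading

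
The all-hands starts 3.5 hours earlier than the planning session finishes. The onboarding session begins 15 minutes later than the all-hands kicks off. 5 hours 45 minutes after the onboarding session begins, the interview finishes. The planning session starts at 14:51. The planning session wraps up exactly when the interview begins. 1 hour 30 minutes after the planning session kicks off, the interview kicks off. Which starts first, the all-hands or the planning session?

the all-hands

The interview starts at 14:51 + 90 min = 16:21.
So the planning session ends at 16:21.
The all-hands starts at 16:21 − 210 min = 12:51.
The all-hands starts at 12:51 and the planning session starts at 14:51, so the all-hands is first.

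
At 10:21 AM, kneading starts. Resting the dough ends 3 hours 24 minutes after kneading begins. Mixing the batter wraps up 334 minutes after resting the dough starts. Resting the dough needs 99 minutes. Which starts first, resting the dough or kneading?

Resting the dough ends at 10:21 AM + 204 min = 1:45 PM.
Resting the dough starts at 1:45 PM − 99 min = 12:06 PM.
Resting the dough starts at 12:06 PM and kneading starts at 10:21 AM, so kneading is first.

kneading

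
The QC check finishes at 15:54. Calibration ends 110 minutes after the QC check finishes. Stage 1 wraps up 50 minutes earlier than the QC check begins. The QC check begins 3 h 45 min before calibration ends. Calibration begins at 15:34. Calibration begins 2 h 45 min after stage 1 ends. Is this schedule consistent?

Calibration ends at 15:54 + 110 min = 17:44.
The QC check starts at 17:44 − 225 min = 13:59.
Stage 1 ends at 13:59 − 50 min = 13:09.
Calibration starts at 13:09 + 165 min = 15:54.
But calibration is also said to start at 15:34 — a 20-minute conflict.

No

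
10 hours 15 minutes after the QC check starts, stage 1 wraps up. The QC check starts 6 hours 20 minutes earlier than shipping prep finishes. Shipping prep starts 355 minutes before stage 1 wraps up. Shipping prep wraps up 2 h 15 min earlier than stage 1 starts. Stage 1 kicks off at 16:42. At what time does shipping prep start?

Shipping prep ends at 16:42 − 135 min = 14:27.
The QC check starts at 14:27 − 380 min = 08:07.
Stage 1 ends at 08:07 + 615 min = 18:22.
Shipping prep starts at 18:22 − 355 min = 12:27.

12:27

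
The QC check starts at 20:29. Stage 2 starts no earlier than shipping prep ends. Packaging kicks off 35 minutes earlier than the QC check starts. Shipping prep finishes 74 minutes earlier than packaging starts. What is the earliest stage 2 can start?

18:40

Packaging starts at 20:29 − 35 min = 19:54.
Shipping prep ends at 19:54 − 74 min = 18:40.
Stage 2 is bounded by shipping prep, so the earliest it can start is 18:40.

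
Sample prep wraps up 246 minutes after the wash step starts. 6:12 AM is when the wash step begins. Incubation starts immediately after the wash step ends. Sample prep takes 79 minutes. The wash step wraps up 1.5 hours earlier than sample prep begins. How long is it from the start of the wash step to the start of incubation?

Sample prep ends at 6:12 AM + 246 min = 10:18 AM.
Sample prep starts at 10:18 AM − 79 min = 8:59 AM.
The wash step ends at 8:59 AM − 90 min = 7:29 AM.
So incubation starts at 7:29 AM.
From 6:12 AM to 7:29 AM is 1 h 17 min.

1 h 17 min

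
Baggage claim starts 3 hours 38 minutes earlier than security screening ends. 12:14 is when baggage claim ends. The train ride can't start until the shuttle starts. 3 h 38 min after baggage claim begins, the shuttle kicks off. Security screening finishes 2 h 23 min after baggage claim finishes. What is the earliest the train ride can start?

Security screening ends at 12:14 + 143 min = 14:37.
Baggage claim starts at 14:37 − 218 min = 10:59.
The shuttle starts at 10:59 + 218 min = 14:37.
The train ride is bounded by the shuttle, so the earliest it can start is 14:37.

14:37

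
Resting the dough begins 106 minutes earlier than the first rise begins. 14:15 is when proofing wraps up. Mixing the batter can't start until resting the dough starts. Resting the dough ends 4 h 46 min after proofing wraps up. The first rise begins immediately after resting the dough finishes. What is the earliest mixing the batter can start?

17:15

Resting the dough ends at 14:15 + 286 min = 19:01.
So the first rise starts at 19:01.
Resting the dough starts at 19:01 − 106 min = 17:15.
Mixing the batter is bounded by resting the dough, so the earliest it can start is 17:15.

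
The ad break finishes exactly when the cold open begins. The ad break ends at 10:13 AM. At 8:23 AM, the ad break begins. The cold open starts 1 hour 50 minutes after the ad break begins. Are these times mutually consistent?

Yes

The cold open starts at 8:23 AM + 110 min = 10:13 AM.
So the ad break ends at 10:13 AM.
That matches the stated 10:13 AM, so the schedule is consistent.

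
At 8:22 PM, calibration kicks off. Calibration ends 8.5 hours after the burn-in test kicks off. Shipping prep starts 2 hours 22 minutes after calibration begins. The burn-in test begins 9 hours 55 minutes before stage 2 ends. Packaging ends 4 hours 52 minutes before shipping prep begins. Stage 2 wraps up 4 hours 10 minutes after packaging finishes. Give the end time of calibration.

8:37 PM

Shipping prep starts at 8:22 PM + 142 min = 10:44 PM.
Packaging ends at 10:44 PM − 292 min = 5:52 PM.
Stage 2 ends at 5:52 PM + 250 min = 10:02 PM.
The burn-in test starts at 10:02 PM − 595 min = 12:07 PM.
Calibration ends at 12:07 PM + 510 min = 8:37 PM.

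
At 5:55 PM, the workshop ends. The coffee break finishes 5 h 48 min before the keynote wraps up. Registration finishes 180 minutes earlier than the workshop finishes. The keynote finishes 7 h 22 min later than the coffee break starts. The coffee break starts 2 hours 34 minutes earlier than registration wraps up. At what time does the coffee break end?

1:55 PM

Registration ends at 5:55 PM − 180 min = 2:55 PM.
The coffee break starts at 2:55 PM − 154 min = 12:21 PM.
The keynote ends at 12:21 PM + 442 min = 7:43 PM.
The coffee break ends at 7:43 PM − 348 min = 1:55 PM.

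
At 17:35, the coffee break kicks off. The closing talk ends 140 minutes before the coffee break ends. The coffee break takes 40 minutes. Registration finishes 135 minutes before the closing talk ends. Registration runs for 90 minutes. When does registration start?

12:10

The coffee break ends at 17:35 + 40 min = 18:15.
The closing talk ends at 18:15 − 140 min = 15:55.
Registration ends at 15:55 − 135 min = 13:40.
Registration starts at 13:40 − 90 min = 12:10.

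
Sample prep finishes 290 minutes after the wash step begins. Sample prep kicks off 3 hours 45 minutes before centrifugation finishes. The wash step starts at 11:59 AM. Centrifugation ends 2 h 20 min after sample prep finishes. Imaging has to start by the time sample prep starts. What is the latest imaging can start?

3:24 PM

Sample prep ends at 11:59 AM + 290 min = 4:49 PM.
Centrifugation ends at 4:49 PM + 140 min = 7:09 PM.
Sample prep starts at 7:09 PM − 225 min = 3:24 PM.
Imaging is bounded by sample prep, so the latest it can start is 3:24 PM.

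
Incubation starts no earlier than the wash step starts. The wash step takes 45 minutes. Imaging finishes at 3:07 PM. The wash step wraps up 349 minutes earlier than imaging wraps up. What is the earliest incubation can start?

8:33 AM

The wash step ends at 3:07 PM − 349 min = 9:18 AM.
The wash step starts at 9:18 AM − 45 min = 8:33 AM.
Incubation is bounded by the wash step, so the earliest it can start is 8:33 AM.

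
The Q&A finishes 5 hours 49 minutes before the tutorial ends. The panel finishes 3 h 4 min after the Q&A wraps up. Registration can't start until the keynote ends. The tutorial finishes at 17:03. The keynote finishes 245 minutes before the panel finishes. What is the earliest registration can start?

10:13

The Q&A ends at 17:03 − 349 min = 11:14.
The panel ends at 11:14 + 184 min = 14:18.
The keynote ends at 14:18 − 245 min = 10:13.
Registration is bounded by the keynote, so the earliest it can start is 10:13.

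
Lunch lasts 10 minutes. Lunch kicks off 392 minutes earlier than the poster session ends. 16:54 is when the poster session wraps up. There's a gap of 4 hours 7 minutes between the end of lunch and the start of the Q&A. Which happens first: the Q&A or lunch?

lunch

Lunch starts at 16:54 − 392 min = 10:22.
Lunch ends at 10:22 + 10 min = 10:32.
The Q&A starts at 10:32 + 247 min = 14:39.
The Q&A starts at 14:39 and lunch starts at 10:22, so lunch is first.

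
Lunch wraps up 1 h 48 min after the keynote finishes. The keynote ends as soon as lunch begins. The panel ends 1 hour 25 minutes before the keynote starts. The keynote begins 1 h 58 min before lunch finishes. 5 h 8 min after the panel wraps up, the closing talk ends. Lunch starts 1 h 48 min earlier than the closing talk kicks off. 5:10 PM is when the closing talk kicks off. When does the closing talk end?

Lunch starts at 5:10 PM − 108 min = 3:22 PM.
So the keynote ends at 3:22 PM.
Lunch ends at 3:22 PM + 108 min = 5:10 PM.
The keynote starts at 5:10 PM − 118 min = 3:12 PM.
The panel ends at 3:12 PM − 85 min = 1:47 PM.
The closing talk ends at 1:47 PM + 308 min = 6:55 PM.

6:55 PM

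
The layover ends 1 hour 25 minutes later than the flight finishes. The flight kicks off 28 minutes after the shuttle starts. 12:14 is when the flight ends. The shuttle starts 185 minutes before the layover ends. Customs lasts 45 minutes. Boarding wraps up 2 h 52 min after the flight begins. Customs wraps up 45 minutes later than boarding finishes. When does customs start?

13:54

The layover ends at 12:14 + 85 min = 13:39.
The shuttle starts at 13:39 − 185 min = 10:34.
The flight starts at 10:34 + 28 min = 11:02.
Boarding ends at 11:02 + 172 min = 13:54.
Customs ends at 13:54 + 45 min = 14:39.
Customs starts at 14:39 − 45 min = 13:54.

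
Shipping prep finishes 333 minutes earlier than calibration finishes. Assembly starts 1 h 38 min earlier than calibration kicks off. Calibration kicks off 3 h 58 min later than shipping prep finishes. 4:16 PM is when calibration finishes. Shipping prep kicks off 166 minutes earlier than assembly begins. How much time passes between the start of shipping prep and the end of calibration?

5 h 59 min

Shipping prep ends at 4:16 PM − 333 min = 10:43 AM.
Calibration starts at 10:43 AM + 238 min = 2:41 PM.
Assembly starts at 2:41 PM − 98 min = 1:03 PM.
Shipping prep starts at 1:03 PM − 166 min = 10:17 AM.
From 10:17 AM to 4:16 PM is 5 h 59 min.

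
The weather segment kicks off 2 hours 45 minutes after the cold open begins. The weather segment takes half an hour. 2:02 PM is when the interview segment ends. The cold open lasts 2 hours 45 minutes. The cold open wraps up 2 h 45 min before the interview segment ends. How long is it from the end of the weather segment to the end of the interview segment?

The cold open ends at 2:02 PM − 165 min = 11:17 AM.
The cold open starts at 11:17 AM − 165 min = 8:32 AM.
The weather segment starts at 8:32 AM + 165 min = 11:17 AM.
The weather segment ends at 11:17 AM + 30 min = 11:47 AM.
From 11:47 AM to 2:02 PM is 2 hours 15 minutes.

2 hours 15 minutes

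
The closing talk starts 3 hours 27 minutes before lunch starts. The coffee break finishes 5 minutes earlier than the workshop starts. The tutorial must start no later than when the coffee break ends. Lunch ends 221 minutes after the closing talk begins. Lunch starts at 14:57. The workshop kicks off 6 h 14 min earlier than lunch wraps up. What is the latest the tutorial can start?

The closing talk starts at 14:57 − 207 min = 11:30.
Lunch ends at 11:30 + 221 min = 15:11.
The workshop starts at 15:11 − 374 min = 08:57.
The coffee break ends at 08:57 − 5 min = 08:52.
The tutorial is bounded by the coffee break, so the latest it can start is 08:52.

08:52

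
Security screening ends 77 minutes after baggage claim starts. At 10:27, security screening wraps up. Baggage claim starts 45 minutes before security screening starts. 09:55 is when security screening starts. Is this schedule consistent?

Baggage claim starts at 09:55 − 45 min = 09:10.
Security screening ends at 09:10 + 77 min = 10:27.
That matches the stated 10:27, so the schedule is consistent.

Yes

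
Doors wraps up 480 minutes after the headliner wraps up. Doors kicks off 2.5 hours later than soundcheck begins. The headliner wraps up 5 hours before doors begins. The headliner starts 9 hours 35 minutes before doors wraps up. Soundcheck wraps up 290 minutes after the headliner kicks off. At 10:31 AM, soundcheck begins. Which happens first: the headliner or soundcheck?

Doors starts at 10:31 AM + 150 min = 1:01 PM.
The headliner ends at 1:01 PM − 300 min = 8:01 AM.
Doors ends at 8:01 AM + 480 min = 4:01 PM.
The headliner starts at 4:01 PM − 575 min = 6:26 AM.
The headliner starts at 6:26 AM and soundcheck starts at 10:31 AM, so the headliner is first.

the headliner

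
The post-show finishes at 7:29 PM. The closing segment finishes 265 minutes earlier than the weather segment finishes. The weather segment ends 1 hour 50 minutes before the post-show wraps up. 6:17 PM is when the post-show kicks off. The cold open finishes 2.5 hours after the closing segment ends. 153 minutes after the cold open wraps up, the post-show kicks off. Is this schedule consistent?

Yes

The weather segment ends at 7:29 PM − 110 min = 5:39 PM.
The closing segment ends at 5:39 PM − 265 min = 1:14 PM.
The cold open ends at 1:14 PM + 150 min = 3:44 PM.
The post-show starts at 3:44 PM + 153 min = 6:17 PM.
That matches the stated 6:17 PM, so the schedule is consistent.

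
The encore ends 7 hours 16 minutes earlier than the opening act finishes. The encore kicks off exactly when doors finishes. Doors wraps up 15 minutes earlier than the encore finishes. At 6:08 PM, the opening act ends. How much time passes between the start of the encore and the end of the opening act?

The encore ends at 6:08 PM − 436 min = 10:52 AM.
Doors ends at 10:52 AM − 15 min = 10:37 AM.
So the encore starts at 10:37 AM.
From 10:37 AM to 6:08 PM is 7 hours 31 minutes.

7 hours 31 minutes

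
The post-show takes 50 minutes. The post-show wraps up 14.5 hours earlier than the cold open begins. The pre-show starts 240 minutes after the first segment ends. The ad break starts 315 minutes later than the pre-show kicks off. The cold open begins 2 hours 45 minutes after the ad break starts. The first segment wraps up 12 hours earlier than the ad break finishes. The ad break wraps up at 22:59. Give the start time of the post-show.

The first segment ends at 22:59 − 720 min = 10:59.
The pre-show starts at 10:59 + 240 min = 14:59.
The ad break starts at 14:59 + 315 min = 20:14.
The cold open starts at 20:14 + 165 min = 22:59.
The post-show ends at 22:59 − 870 min = 08:29.
The post-show starts at 08:29 − 50 min = 07:39.

07:39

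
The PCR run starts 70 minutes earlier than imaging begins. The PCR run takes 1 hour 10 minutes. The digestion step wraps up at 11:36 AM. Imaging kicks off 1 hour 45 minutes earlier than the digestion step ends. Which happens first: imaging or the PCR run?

Imaging starts at 11:36 AM − 105 min = 9:51 AM.
The PCR run starts at 9:51 AM − 70 min = 8:41 AM.
Imaging starts at 9:51 AM and the PCR run starts at 8:41 AM, so the PCR run is first.

the PCR run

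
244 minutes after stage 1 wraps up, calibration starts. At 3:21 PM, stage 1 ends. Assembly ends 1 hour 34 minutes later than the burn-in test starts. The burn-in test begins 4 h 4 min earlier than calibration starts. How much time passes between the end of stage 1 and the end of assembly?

Calibration starts at 3:21 PM + 244 min = 7:25 PM.
The burn-in test starts at 7:25 PM − 244 min = 3:21 PM.
Assembly ends at 3:21 PM + 94 min = 4:55 PM.
From 3:21 PM to 4:55 PM is 1 h 34 min.

1 h 34 min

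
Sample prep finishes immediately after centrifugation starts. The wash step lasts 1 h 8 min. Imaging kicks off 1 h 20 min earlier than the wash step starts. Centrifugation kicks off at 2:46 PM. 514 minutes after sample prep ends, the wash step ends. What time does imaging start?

Sample prep ends at 2:46 PM.
The wash step ends at 2:46 PM + 514 min = 11:20 PM.
The wash step starts at 11:20 PM − 68 min = 10:12 PM.
Imaging starts at 10:12 PM − 80 min = 8:52 PM.

8:52 PM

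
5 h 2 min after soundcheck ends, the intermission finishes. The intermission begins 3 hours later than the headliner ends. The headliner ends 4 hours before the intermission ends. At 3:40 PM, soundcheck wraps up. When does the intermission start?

The intermission ends at 3:40 PM + 302 min = 8:42 PM.
The headliner ends at 8:42 PM − 240 min = 4:42 PM.
The intermission starts at 4:42 PM + 180 min = 7:42 PM.

7:42 PM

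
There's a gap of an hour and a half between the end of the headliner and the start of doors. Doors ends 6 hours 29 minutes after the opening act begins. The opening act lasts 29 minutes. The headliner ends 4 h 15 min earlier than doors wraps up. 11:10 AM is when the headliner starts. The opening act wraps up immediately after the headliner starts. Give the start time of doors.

The opening act ends at 11:10 AM.
The opening act starts at 11:10 AM − 29 min = 10:41 AM.
Doors ends at 10:41 AM + 389 min = 5:10 PM.
The headliner ends at 5:10 PM − 255 min = 12:55 PM.
Doors starts at 12:55 PM + 90 min = 2:25 PM.

2:25 PM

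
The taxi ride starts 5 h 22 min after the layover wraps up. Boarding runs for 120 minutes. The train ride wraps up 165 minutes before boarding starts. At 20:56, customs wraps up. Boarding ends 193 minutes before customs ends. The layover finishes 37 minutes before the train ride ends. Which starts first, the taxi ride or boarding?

Boarding ends at 20:56 − 193 min = 17:43.
Boarding starts at 17:43 − 120 min = 15:43.
The train ride ends at 15:43 − 165 min = 12:58.
The layover ends at 12:58 − 37 min = 12:21.
The taxi ride starts at 12:21 + 322 min = 17:43.
The taxi ride starts at 17:43 and boarding starts at 15:43, so boarding is first.

boarding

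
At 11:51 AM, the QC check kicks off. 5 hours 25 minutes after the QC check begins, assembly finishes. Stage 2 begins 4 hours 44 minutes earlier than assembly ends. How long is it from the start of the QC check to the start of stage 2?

Assembly ends at 11:51 AM + 325 min = 5:16 PM.
Stage 2 starts at 5:16 PM − 284 min = 12:32 PM.
From 11:51 AM to 12:32 PM is 41 minutes.

41 minutes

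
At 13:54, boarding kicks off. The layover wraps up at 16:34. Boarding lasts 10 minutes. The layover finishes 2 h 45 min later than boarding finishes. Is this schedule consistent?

No

Boarding ends at 13:54 + 10 min = 14:04.
The layover ends at 14:04 + 165 min = 16:49.
But the layover is also said to end at 16:34 — a 15-minute conflict.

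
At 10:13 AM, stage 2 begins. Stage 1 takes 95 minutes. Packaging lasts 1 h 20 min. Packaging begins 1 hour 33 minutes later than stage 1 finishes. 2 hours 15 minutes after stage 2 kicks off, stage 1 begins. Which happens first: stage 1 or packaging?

stage 1

Stage 1 starts at 10:13 AM + 135 min = 12:28 PM.
Stage 1 ends at 12:28 PM + 95 min = 2:03 PM.
Packaging starts at 2:03 PM + 93 min = 3:36 PM.
Stage 1 starts at 12:28 PM and packaging starts at 3:36 PM, so stage 1 is first.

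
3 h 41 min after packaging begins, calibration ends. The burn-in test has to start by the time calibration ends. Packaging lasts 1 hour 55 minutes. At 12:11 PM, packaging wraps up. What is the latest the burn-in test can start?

1:57 PM

Packaging starts at 12:11 PM − 115 min = 10:16 AM.
Calibration ends at 10:16 AM + 221 min = 1:57 PM.
The burn-in test is bounded by calibration, so the latest it can start is 1:57 PM.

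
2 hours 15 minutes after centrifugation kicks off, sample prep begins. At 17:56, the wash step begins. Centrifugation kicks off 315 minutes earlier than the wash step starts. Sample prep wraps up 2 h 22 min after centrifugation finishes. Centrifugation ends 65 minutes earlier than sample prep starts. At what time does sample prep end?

Centrifugation starts at 17:56 − 315 min = 12:41.
Sample prep starts at 12:41 + 135 min = 14:56.
Centrifugation ends at 14:56 − 65 min = 13:51.
Sample prep ends at 13:51 + 142 min = 16:13.

16:13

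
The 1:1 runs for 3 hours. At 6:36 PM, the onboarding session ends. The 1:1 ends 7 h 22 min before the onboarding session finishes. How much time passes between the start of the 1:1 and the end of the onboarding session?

The 1:1 ends at 6:36 PM − 442 min = 11:14 AM.
The 1:1 starts at 11:14 AM − 180 min = 8:14 AM.
From 8:14 AM to 6:36 PM is 10 hours 22 minutes.

10 hours 22 minutes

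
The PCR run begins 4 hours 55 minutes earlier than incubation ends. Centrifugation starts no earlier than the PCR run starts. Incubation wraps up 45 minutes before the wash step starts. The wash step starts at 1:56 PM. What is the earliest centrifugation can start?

Incubation ends at 1:56 PM − 45 min = 1:11 PM.
The PCR run starts at 1:11 PM − 295 min = 8:16 AM.
Centrifugation is bounded by the PCR run, so the earliest it can start is 8:16 AM.

8:16 AM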